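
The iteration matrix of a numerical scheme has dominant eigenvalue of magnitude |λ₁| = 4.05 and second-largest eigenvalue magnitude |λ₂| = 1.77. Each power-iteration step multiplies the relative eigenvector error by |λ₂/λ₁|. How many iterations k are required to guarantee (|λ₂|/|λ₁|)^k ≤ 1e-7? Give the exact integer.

20

|λ₂/λ₁| = 1.77/4.05 = 0.43704
Need k ≥ ln(1e-7) / ln(0.43704) = -16.1181 / -0.8277 ≈ 19.472
Smallest integer k satisfying the bound: 20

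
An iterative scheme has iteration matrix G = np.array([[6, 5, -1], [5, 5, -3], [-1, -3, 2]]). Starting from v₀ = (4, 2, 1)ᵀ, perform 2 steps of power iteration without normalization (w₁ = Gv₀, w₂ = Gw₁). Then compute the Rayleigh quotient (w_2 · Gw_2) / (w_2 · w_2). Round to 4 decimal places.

w1 = Gv₀ = (6·4 + 5·2 + (-1)·1; 5·4 + 5·2 + (-3)·1; (-1)·4 + (-3)·2 + 2·1) = (33, 27, -8)
w2 = Gw1 = (6·33 + 5·27 + (-1)·(-8); 5·33 + 5·27 + (-3)·(-8); (-1)·33 + (-3)·27 + 2·(-8)) = (341, 324, -130)
Gw2 = (3796, 3715, -1573)
w2·Gw2 = 341·3796 + 324·3715 + (-130)·(-1573) = 2702586; w2·w2 = 341·341 + 324·324 + (-130)·(-130) = 238157
λ ≈ 2702586/238157 = 11.3479

λ ≈ 11.3479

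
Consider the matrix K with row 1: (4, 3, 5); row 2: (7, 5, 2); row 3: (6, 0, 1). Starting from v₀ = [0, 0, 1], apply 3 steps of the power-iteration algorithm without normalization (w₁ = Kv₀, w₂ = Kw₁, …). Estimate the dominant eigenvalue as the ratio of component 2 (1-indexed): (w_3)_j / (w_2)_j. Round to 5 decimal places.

λ ≈ 10.93617

w1 = Kv₀ = (5, 2, 1)
w2 = Kw1 = (31, 47, 31)
w3 = Kw2 = (420, 514, 217)
Ratio at component: 514 / 47 = 10.93617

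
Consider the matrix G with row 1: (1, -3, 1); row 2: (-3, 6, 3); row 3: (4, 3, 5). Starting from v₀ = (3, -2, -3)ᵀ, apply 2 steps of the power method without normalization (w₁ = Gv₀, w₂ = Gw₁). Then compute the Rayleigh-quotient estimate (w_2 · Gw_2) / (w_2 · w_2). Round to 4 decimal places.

w1 = Gv₀ = (1·3 + (-3)·(-2) + 1·(-3); (-3)·3 + 6·(-2) + 3·(-3); 4·3 + 3·(-2) + 5·(-3)) = (6, -30, -9)
w2 = Gw1 = (1·6 + (-3)·(-30) + 1·(-9); (-3)·6 + 6·(-30) + 3·(-9); 4·6 + 3·(-30) + 5·(-9)) = (87, -225, -111)
Gw2 = (651, -1944, -882)
w2·Gw2 = 87·651 + (-225)·(-1944) + (-111)·(-882) = 591939; w2·w2 = 87·87 + (-225)·(-225) + (-111)·(-111) = 70515
λ ≈ 591939/70515 = 8.3945

8.3945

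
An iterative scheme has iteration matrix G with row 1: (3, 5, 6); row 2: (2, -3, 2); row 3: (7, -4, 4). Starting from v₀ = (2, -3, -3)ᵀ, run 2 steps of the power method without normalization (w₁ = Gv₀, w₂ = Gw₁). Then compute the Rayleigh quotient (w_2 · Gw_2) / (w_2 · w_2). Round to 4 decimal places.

w1 = Gv₀ = (-27, 7, 14)
w2 = Gw1 = (38, -47, -161)
Gw2 = (-1087, -105, -190)
w2·Gw2 = 38·(-1087) + (-47)·(-105) + (-161)·(-190) = -5781; w2·w2 = 38·38 + (-47)·(-47) + (-161)·(-161) = 29574
λ ≈ -5781/29574 = -0.1955

-0.1955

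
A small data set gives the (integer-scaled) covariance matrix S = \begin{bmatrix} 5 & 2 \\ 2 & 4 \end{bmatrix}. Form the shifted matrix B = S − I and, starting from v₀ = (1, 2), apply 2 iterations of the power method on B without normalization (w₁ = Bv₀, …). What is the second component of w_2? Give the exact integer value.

B = S − I has rows (4, 2); (2, 3)
w1 = Bv₀ = (8, 8)
w2 = Bw1 = (48, 40)
Requested component of w2: 40

40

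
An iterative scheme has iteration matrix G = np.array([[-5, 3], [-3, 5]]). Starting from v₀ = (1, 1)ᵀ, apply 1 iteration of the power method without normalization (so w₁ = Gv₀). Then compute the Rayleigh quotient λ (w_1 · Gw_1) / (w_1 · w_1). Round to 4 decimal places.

w1 = Gv₀ = ((-5)·1 + 3·1; (-3)·1 + 5·1) = (-2, 2)
Gw1 = (16, 16)
w1·Gw1 = (-2)·16 + 2·16 = 0; w1·w1 = (-2)·(-2) + 2·2 = 8
λ ≈ 0/8 = 0.0000

0.0000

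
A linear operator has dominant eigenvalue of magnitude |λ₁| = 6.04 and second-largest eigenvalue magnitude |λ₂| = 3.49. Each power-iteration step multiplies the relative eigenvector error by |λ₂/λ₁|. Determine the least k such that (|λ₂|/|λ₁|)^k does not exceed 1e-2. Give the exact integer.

9

|λ₂/λ₁| = 3.49/6.04 = 0.57781
Need k ≥ ln(1e-2) / ln(0.57781) = -4.6052 / -0.5485 ≈ 8.396
Smallest integer k satisfying the bound: 9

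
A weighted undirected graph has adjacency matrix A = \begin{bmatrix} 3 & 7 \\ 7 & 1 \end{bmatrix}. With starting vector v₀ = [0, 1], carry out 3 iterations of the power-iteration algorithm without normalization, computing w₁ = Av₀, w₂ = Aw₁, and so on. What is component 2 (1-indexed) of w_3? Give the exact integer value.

246

w1 = Av₀ = (3·0 + 7·1; 7·0 + 1·1) = (7, 1)
w2 = Aw1 = (3·7 + 7·1; 7·7 + 1·1) = (28, 50)
w3 = Aw2 = (434, 246)
The requested component of w3 is 246.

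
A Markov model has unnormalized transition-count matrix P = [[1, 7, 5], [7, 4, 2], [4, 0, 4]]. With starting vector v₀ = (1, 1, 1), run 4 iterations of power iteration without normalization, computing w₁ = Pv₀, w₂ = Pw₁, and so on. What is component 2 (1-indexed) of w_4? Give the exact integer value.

w1 = Pv₀ = (1·1 + 7·1 + 5·1; 7·1 + 4·1 + 2·1; 4·1 + 0·1 + 4·1) = (13, 13, 8)
w2 = Pw1 = (1·13 + 7·13 + 5·8; 7·13 + 4·13 + 2·8; 4·13 + 0·13 + 4·8) = (144, 159, 84)
w3 = Pw2 = (1677, 1812, 912)
w4 = Pw3 = (18921, 20811, 10356)
The requested component of w4 is 20811.

20811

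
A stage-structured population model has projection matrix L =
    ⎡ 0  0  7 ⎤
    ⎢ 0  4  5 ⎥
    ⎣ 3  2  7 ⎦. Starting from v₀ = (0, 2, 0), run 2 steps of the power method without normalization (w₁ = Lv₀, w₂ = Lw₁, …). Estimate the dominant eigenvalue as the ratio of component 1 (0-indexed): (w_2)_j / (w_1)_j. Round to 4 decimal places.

λ ≈ 6.5000

w1 = Lv₀ = (0·0 + 0·2 + 7·0; 0·0 + 4·2 + 5·0; 3·0 + 2·2 + 7·0) = (0, 8, 4)
w2 = Lw1 = (0·0 + 0·8 + 7·4; 0·0 + 4·8 + 5·4; 3·0 + 2·8 + 7·4) = (28, 52, 44)
Ratio at component: 52 / 8 = 6.5000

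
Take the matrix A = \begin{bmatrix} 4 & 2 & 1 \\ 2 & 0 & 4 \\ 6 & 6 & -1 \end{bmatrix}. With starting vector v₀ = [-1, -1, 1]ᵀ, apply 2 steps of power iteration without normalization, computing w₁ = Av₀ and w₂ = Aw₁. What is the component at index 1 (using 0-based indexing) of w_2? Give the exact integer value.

w1 = Av₀ = (4·(-1) + 2·(-1) + 1·1; 2·(-1) + 0·(-1) + 4·1; 6·(-1) + 6·(-1) + (-1)·1) = (-5, 2, -13)
w2 = Aw1 = (4·(-5) + 2·2 + 1·(-13); 2·(-5) + 0·2 + 4·(-13); 6·(-5) + 6·2 + (-1)·(-13)) = (-29, -62, -5)
The requested component of w2 is -62.

-62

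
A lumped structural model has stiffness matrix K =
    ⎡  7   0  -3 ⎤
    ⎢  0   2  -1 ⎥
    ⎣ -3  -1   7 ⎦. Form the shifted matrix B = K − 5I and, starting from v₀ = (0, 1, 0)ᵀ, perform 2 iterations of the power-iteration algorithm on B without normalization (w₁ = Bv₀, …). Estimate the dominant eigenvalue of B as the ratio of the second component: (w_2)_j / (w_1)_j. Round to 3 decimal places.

B = K − 5I has rows (2, 0, -3); (0, -3, -1); (-3, -1, 2)
w1 = Bv₀ = (2·0 + 0·1 + (-3)·0; 0·0 + (-3)·1 + (-1)·0; (-3)·0 + (-1)·1 + 2·0) = (0, -3, -1)
w2 = Bw1 = (2·0 + 0·(-3) + (-3)·(-1); 0·0 + (-3)·(-3) + (-1)·(-1); (-3)·0 + (-1)·(-3) + 2·(-1)) = (3, 10, 1)
Ratio: 10/-3 = -3.333

μ ≈ -3.333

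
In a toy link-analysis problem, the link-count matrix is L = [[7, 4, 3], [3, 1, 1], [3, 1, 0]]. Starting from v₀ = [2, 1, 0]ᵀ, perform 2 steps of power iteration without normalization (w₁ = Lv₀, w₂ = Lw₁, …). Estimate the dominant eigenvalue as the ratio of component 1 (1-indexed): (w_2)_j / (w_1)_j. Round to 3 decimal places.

9.722

w1 = Lv₀ = (7·2 + 4·1 + 3·0; 3·2 + 1·1 + 1·0; 3·2 + 1·1 + 0·0) = (18, 7, 7)
w2 = Lw1 = (7·18 + 4·7 + 3·7; 3·18 + 1·7 + 1·7; 3·18 + 1·7 + 0·7) = (175, 68, 61)
Ratio at component: 175 / 18 = 9.722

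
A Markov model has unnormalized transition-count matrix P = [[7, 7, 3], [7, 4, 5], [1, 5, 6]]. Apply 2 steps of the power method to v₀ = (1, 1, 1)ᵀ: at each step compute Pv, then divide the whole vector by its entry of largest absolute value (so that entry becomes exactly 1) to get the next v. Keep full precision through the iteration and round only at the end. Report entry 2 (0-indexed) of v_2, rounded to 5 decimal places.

0.63296

Pv0 = (17.000000, 16.000000, 12.000000); divide by 17.000000 → v1 = (1.000000, 0.941176, 0.705882)
Pv1 = (15.705882, 14.294118, 9.941176); divide by 15.705882 → v2 = (1.000000, 0.910112, 0.632959)
Requested entry of v2: 169/267 = 0.63296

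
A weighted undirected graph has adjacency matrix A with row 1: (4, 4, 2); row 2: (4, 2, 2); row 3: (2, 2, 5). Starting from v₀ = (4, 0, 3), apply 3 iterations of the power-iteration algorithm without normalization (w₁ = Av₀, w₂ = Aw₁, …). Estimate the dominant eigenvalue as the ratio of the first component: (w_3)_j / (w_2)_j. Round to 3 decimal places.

w1 = Av₀ = (22, 22, 23)
w2 = Aw1 = (222, 178, 203)
w3 = Aw2 = (2006, 1650, 1815)
Ratio at component: 2006 / 222 = 9.036

9.036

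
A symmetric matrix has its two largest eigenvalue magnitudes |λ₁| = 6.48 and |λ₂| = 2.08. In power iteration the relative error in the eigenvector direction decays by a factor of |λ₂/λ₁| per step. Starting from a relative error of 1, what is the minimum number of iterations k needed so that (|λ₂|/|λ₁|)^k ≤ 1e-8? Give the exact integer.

17

|λ₂/λ₁| = 2.08/6.48 = 0.32099
Need k ≥ ln(1e-8) / ln(0.32099) = -18.4207 / -1.1364 ≈ 16.210
Smallest integer k satisfying the bound: 17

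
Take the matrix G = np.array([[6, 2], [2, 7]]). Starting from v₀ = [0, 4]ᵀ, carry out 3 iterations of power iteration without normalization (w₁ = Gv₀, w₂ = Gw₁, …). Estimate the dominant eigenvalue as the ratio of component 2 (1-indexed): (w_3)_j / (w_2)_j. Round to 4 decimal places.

λ ≈ 7.9811

w1 = Gv₀ = (8, 28)
w2 = Gw1 = (104, 212)
w3 = Gw2 = (1048, 1692)
Ratio at component: 1692 / 212 = 7.9811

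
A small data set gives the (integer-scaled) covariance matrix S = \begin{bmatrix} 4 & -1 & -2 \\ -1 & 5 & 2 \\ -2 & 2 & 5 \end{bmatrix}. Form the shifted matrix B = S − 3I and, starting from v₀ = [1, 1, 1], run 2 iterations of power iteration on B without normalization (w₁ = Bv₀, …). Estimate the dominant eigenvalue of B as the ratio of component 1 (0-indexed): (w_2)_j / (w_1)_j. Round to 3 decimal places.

B = S − 3I has rows (1, -1, -2); (-1, 2, 2); (-2, 2, 2)
w1 = Bv₀ = (1·1 + (-1)·1 + (-2)·1; (-1)·1 + 2·1 + 2·1; (-2)·1 + 2·1 + 2·1) = (-2, 3, 2)
w2 = Bw1 = (1·(-2) + (-1)·3 + (-2)·2; (-1)·(-2) + 2·3 + 2·2; (-2)·(-2) + 2·3 + 2·2) = (-9, 12, 14)
Ratio: 12/3 = 4.000

4.000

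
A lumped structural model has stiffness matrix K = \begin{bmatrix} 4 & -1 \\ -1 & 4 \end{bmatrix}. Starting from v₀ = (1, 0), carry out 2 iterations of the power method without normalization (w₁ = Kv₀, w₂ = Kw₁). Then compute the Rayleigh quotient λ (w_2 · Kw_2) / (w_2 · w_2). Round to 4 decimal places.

w1 = Kv₀ = (4·1 + (-1)·0; (-1)·1 + 4·0) = (4, -1)
w2 = Kw1 = (4·4 + (-1)·(-1); (-1)·4 + 4·(-1)) = (17, -8)
Kw2 = (76, -49)
w2·Kw2 = 17·76 + (-8)·(-49) = 1684; w2·w2 = 17·17 + (-8)·(-8) = 353
λ ≈ 1684/353 = 4.7705

4.7705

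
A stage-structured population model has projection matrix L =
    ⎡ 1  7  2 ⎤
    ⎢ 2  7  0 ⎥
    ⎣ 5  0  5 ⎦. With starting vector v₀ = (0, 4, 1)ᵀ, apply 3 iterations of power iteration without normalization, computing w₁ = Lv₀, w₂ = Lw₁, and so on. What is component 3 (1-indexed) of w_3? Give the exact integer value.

2055

w1 = Lv₀ = (1·0 + 7·4 + 2·1; 2·0 + 7·4 + 0·1; 5·0 + 0·4 + 5·1) = (30, 28, 5)
w2 = Lw1 = (1·30 + 7·28 + 2·5; 2·30 + 7·28 + 0·5; 5·30 + 0·28 + 5·5) = (236, 256, 175)
w3 = Lw2 = (2378, 2264, 2055)
The requested component of w3 is 2055.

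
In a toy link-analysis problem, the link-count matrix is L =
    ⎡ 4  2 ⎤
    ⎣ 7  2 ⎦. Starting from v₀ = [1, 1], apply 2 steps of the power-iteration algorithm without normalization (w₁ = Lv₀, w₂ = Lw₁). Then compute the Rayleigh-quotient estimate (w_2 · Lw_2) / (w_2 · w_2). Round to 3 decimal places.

w1 = Lv₀ = (4·1 + 2·1; 7·1 + 2·1) = (6, 9)
w2 = Lw1 = (4·6 + 2·9; 7·6 + 2·9) = (42, 60)
Lw2 = (288, 414)
w2·Lw2 = 42·288 + 60·414 = 36936; w2·w2 = 42·42 + 60·60 = 5364
λ ≈ 36936/5364 = 6.886

6.886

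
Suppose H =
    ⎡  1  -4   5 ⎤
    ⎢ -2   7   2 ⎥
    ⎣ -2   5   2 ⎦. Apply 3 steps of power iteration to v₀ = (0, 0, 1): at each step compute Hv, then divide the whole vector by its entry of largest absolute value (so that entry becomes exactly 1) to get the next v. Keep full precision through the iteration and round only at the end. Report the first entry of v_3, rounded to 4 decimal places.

Hv0 = (5.00000, 2.00000, 2.00000); divide by 5.00000 → v1 = (1.00000, 0.40000, 0.40000)
Hv1 = (1.40000, 1.60000, 0.80000); divide by 1.60000 → v2 = (0.87500, 1.00000, 0.50000)
Hv2 = (-0.62500, 6.25000, 4.25000); divide by 6.25000 → v3 = (-0.10000, 1.00000, 0.68000)
Requested entry of v3: -5/50 = -0.1000

-0.1000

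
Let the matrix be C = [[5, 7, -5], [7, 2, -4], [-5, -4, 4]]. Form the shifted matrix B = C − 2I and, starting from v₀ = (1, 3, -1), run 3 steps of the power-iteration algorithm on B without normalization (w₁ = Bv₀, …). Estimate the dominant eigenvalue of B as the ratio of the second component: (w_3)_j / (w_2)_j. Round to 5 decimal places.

9.75269

B = C − 2I has rows (3, 7, -5); (7, 0, -4); (-5, -4, 2)
w1 = Bv₀ = (3·1 + 7·3 + (-5)·(-1); 7·1 + 0·3 + (-4)·(-1); (-5)·1 + (-4)·3 + 2·(-1)) = (29, 11, -19)
w2 = Bw1 = (3·29 + 7·11 + (-5)·(-19); 7·29 + 0·11 + (-4)·(-19); (-5)·29 + (-4)·11 + 2·(-19)) = (259, 279, -227)
w3 = Bw2 = (3865, 2721, -2865)
Ratio: 2721/279 = 9.75269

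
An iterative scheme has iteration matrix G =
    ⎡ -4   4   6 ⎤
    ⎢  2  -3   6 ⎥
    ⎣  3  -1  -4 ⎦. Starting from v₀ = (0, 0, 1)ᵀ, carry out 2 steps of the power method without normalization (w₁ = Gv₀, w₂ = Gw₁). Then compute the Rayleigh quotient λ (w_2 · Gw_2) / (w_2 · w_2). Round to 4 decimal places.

λ ≈ -6.2248

w1 = Gv₀ = (6, 6, -4)
w2 = Gw1 = (-24, -30, 28)
Gw2 = (144, 210, -154)
w2·Gw2 = (-24)·144 + (-30)·210 + 28·(-154) = -14068; w2·w2 = (-24)·(-24) + (-30)·(-30) + 28·28 = 2260
λ ≈ -14068/2260 = -6.2248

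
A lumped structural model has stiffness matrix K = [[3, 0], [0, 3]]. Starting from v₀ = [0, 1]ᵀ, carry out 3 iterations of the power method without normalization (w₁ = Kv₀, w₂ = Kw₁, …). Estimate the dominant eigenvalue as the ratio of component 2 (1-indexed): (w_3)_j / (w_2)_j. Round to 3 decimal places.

λ ≈ 3.000

w1 = Kv₀ = (0, 3)
w2 = Kw1 = (0, 9)
w3 = Kw2 = (0, 27)
Ratio at component: 27 / 9 = 3.000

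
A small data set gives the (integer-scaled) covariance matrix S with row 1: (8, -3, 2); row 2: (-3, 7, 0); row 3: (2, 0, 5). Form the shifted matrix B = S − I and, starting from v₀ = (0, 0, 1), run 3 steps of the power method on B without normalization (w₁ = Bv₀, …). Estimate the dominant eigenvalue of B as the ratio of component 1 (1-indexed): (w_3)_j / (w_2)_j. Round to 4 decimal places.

B = S − I has rows (7, -3, 2); (-3, 6, 0); (2, 0, 4)
w1 = Bv₀ = (7·0 + (-3)·0 + 2·1; (-3)·0 + 6·0 + 0·1; 2·0 + 0·0 + 4·1) = (2, 0, 4)
w2 = Bw1 = (7·2 + (-3)·0 + 2·4; (-3)·2 + 6·0 + 0·4; 2·2 + 0·0 + 4·4) = (22, -6, 20)
w3 = Bw2 = (212, -102, 124)
Ratio: 212/22 = 9.6364

9.6364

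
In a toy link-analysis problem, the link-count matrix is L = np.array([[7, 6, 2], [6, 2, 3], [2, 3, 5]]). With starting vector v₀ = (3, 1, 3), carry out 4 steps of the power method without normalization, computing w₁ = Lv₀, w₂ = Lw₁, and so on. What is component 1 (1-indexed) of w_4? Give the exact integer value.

71463

w1 = Lv₀ = (33, 29, 24)
w2 = Lw1 = (453, 328, 273)
w3 = Lw2 = (5685, 4193, 3255)
w4 = Lw3 = (71463, 52261, 40224)
The requested component of w4 is 71463.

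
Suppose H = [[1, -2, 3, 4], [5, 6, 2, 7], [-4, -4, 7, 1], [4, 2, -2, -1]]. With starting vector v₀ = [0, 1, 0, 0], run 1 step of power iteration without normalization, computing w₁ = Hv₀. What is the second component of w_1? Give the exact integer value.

6

w1 = Hv₀ = (1·0 + (-2)·1 + 3·0 + 4·0; 5·0 + 6·1 + 2·0 + 7·0; (-4)·0 + (-4)·1 + 7·0 + 1·0; 4·0 + 2·1 + (-2)·0 + (-1)·0) = (-2, 6, -4, 2)
The requested component of w1 is 6.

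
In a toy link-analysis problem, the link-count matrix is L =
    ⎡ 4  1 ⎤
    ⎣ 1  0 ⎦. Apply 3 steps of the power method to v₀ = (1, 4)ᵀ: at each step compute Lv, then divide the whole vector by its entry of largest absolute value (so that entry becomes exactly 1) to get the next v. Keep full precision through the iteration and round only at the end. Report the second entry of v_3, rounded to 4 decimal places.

0.2357

Lv0 = (8.00000, 1.00000); divide by 8.00000 → v1 = (1.00000, 0.12500)
Lv1 = (4.12500, 1.00000); divide by 4.12500 → v2 = (1.00000, 0.24242)
Lv2 = (4.24242, 1.00000); divide by 4.24242 → v3 = (1.00000, 0.23571)
Requested entry of v3: 33/140 = 0.2357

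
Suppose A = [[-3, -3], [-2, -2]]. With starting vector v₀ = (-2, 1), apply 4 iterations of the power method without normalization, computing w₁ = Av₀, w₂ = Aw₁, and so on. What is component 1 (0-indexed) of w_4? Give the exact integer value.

-250

w1 = Av₀ = ((-3)·(-2) + (-3)·1; (-2)·(-2) + (-2)·1) = (3, 2)
w2 = Aw1 = ((-3)·3 + (-3)·2; (-2)·3 + (-2)·2) = (-15, -10)
w3 = Aw2 = (75, 50)
w4 = Aw3 = (-375, -250)
The requested component of w4 is -250.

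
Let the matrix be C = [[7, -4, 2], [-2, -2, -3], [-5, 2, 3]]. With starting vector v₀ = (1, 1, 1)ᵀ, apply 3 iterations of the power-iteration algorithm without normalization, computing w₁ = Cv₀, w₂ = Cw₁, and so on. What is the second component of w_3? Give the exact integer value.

-17

w1 = Cv₀ = (7·1 + (-4)·1 + 2·1; (-2)·1 + (-2)·1 + (-3)·1; (-5)·1 + 2·1 + 3·1) = (5, -7, 0)
w2 = Cw1 = (7·5 + (-4)·(-7) + 2·0; (-2)·5 + (-2)·(-7) + (-3)·0; (-5)·5 + 2·(-7) + 3·0) = (63, 4, -39)
w3 = Cw2 = (347, -17, -424)
The requested component of w3 is -17.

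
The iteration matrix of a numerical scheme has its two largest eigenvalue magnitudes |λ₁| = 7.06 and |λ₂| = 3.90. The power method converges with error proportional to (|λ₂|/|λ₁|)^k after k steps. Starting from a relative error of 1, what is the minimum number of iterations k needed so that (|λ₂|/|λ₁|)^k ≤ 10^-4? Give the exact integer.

16

|λ₂/λ₁| = 3.90/7.06 = 0.55241
Need k ≥ ln(10^-4) / ln(0.55241) = -9.2103 / -0.5935 ≈ 15.520
Smallest integer k satisfying the bound: 16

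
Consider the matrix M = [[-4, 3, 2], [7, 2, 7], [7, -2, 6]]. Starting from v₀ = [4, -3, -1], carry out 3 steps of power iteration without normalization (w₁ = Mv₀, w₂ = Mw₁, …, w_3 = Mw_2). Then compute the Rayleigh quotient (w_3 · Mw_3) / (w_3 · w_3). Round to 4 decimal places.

λ ≈ -1.3367

w1 = Mv₀ = ((-4)·4 + 3·(-3) + 2·(-1); 7·4 + 2·(-3) + 7·(-1); 7·4 + (-2)·(-3) + 6·(-1)) = (-27, 15, 28)
w2 = Mw1 = ((-4)·(-27) + 3·15 + 2·28; 7·(-27) + 2·15 + 7·28; 7·(-27) + (-2)·15 + 6·28) = (209, 37, -51)
w3 = Mw2 = (-827, 1180, 1083)
Mw3 = (9014, 4152, -1651)
w3·Mw3 = (-827)·9014 + 1180·4152 + 1083·(-1651) = -4343251; w3·w3 = (-827)·(-827) + 1180·1180 + 1083·1083 = 3249218
λ ≈ -4343251/3249218 = -1.3367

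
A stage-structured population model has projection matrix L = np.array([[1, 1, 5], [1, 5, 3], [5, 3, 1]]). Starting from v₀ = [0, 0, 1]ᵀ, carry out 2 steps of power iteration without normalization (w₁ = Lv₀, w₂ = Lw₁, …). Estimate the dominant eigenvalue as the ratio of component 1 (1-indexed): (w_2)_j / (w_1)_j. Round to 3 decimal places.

w1 = Lv₀ = (5, 3, 1)
w2 = Lw1 = (13, 23, 35)
Ratio at component: 13 / 5 = 2.600

2.600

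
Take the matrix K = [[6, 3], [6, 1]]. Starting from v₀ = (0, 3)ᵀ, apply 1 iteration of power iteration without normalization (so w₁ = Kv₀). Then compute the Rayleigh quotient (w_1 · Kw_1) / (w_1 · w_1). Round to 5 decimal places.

w1 = Kv₀ = (6·0 + 3·3; 6·0 + 1·3) = (9, 3)
Kw1 = (63, 57)
w1·Kw1 = 9·63 + 3·57 = 738; w1·w1 = 9·9 + 3·3 = 90
λ ≈ 738/90 = 8.20000

8.20000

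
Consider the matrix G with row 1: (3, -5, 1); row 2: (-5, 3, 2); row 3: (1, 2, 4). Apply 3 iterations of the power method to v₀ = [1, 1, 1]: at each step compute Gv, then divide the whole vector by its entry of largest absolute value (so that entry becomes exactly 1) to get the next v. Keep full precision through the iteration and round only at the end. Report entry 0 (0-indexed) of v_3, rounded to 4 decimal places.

Gv0 = (-1.00000, 0.00000, 7.00000); divide by 7.00000 → v1 = (-0.14286, 0.00000, 1.00000)
Gv1 = (0.57143, 2.71429, 3.85714); divide by 3.85714 → v2 = (0.14815, 0.70370, 1.00000)
Gv2 = (-2.07407, 3.37037, 5.55556); divide by 5.55556 → v3 = (-0.37333, 0.60667, 1.00000)
Requested entry of v3: -56/150 = -0.3733

-0.3733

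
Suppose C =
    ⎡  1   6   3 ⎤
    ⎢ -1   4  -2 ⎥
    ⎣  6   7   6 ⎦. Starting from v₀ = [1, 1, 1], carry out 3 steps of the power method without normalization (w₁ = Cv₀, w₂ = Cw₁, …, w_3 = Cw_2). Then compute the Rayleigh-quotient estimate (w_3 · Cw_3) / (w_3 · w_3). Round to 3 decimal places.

4.834

w1 = Cv₀ = (1·1 + 6·1 + 3·1; (-1)·1 + 4·1 + (-2)·1; 6·1 + 7·1 + 6·1) = (10, 1, 19)
w2 = Cw1 = (1·10 + 6·1 + 3·19; (-1)·10 + 4·1 + (-2)·19; 6·10 + 7·1 + 6·19) = (73, -44, 181)
w3 = Cw2 = (352, -611, 1216)
Cw3 = (334, -5228, 5131)
w3·Cw3 = 352·334 + (-611)·(-5228) + 1216·5131 = 9551172; w3·w3 = 352·352 + (-611)·(-611) + 1216·1216 = 1975881
λ ≈ 9551172/1975881 = 4.834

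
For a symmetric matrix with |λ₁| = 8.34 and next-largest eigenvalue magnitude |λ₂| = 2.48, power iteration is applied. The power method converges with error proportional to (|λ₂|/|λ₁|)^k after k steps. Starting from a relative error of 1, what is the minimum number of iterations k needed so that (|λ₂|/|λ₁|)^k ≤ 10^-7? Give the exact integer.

|λ₂/λ₁| = 2.48/8.34 = 0.29736
Need k ≥ ln(10^-7) / ln(0.29736) = -16.1181 / -1.2128 ≈ 13.290
Smallest integer k satisfying the bound: 14

14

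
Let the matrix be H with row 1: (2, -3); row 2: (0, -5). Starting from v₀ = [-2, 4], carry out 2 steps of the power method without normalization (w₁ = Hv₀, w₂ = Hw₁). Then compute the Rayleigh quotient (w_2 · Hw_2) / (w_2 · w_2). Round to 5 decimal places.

-5.27003

w1 = Hv₀ = (-16, -20)
w2 = Hw1 = (28, 100)
Hw2 = (-244, -500)
w2·Hw2 = 28·(-244) + 100·(-500) = -56832; w2·w2 = 28·28 + 100·100 = 10784
λ ≈ -56832/10784 = -5.27003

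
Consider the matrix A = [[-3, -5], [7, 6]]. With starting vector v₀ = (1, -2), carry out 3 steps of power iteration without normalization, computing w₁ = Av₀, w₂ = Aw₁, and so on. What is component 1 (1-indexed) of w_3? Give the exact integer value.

-107

w1 = Av₀ = (7, -5)
w2 = Aw1 = (4, 19)
w3 = Aw2 = (-107, 142)
The requested component of w3 is -107.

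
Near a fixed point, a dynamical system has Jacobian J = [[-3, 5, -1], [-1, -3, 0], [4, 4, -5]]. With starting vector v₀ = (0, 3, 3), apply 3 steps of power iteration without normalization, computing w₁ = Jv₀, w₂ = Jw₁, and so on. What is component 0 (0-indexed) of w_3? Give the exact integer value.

282

w1 = Jv₀ = ((-3)·0 + 5·3 + (-1)·3; (-1)·0 + (-3)·3 + 0·3; 4·0 + 4·3 + (-5)·3) = (12, -9, -3)
w2 = Jw1 = ((-3)·12 + 5·(-9) + (-1)·(-3); (-1)·12 + (-3)·(-9) + 0·(-3); 4·12 + 4·(-9) + (-5)·(-3)) = (-78, 15, 27)
w3 = Jw2 = (282, 33, -387)
The requested component of w3 is 282.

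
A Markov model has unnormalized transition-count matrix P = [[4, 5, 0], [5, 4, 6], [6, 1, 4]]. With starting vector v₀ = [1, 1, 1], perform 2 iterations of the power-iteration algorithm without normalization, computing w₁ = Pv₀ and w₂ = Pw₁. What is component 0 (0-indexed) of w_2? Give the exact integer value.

w1 = Pv₀ = (9, 15, 11)
w2 = Pw1 = (111, 171, 113)
The requested component of w2 is 111.

111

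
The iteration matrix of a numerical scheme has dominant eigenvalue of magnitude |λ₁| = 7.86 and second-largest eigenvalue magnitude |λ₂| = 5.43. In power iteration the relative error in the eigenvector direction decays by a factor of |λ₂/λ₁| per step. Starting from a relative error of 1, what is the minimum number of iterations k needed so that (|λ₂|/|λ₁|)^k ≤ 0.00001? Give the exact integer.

32

|λ₂/λ₁| = 5.43/7.86 = 0.69084
Need k ≥ ln(0.00001) / ln(0.69084) = -11.5129 / -0.3698 ≈ 31.129
Smallest integer k satisfying the bound: 32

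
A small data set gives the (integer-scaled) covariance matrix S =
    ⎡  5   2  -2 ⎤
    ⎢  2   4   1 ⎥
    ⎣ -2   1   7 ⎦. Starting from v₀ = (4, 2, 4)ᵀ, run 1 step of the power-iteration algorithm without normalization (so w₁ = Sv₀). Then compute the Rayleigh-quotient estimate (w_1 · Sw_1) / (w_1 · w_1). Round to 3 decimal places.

w1 = Sv₀ = (16, 20, 22)
Sw1 = (76, 134, 142)
w1·Sw1 = 16·76 + 20·134 + 22·142 = 7020; w1·w1 = 16·16 + 20·20 + 22·22 = 1140
λ ≈ 7020/1140 = 6.158

λ ≈ 6.158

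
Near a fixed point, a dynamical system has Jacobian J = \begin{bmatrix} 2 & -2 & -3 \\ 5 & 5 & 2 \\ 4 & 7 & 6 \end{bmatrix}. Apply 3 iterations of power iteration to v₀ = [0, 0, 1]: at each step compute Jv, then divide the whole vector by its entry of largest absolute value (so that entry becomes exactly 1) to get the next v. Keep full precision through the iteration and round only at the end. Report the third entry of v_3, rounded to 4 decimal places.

Jv0 = (-3.00000, 2.00000, 6.00000); divide by 6.00000 → v1 = (-0.50000, 0.33333, 1.00000)
Jv1 = (-4.66667, 1.16667, 6.33333); divide by 6.33333 → v2 = (-0.73684, 0.18421, 1.00000)
Jv2 = (-4.84211, -0.76316, 4.34211); divide by -4.84211 → v3 = (1.00000, 0.15761, -0.89674)
Requested entry of v3: 165/-184 = -0.8967

-0.8967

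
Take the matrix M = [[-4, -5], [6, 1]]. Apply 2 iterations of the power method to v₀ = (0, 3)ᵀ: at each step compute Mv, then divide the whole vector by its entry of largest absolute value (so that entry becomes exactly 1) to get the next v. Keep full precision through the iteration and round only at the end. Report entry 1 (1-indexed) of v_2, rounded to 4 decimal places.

Mv0 = (-15.00000, 3.00000); divide by -15.00000 → v1 = (1.00000, -0.20000)
Mv1 = (-3.00000, 5.80000); divide by 5.80000 → v2 = (-0.51724, 1.00000)
Requested entry of v2: 45/-87 = -0.5172

-0.5172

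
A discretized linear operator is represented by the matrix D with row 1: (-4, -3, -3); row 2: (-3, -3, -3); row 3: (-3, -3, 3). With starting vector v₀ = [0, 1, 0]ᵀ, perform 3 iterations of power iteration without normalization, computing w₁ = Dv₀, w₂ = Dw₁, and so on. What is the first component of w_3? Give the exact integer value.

w1 = Dv₀ = ((-4)·0 + (-3)·1 + (-3)·0; (-3)·0 + (-3)·1 + (-3)·0; (-3)·0 + (-3)·1 + 3·0) = (-3, -3, -3)
w2 = Dw1 = ((-4)·(-3) + (-3)·(-3) + (-3)·(-3); (-3)·(-3) + (-3)·(-3) + (-3)·(-3); (-3)·(-3) + (-3)·(-3) + 3·(-3)) = (30, 27, 9)
w3 = Dw2 = (-228, -198, -144)
The requested component of w3 is -228.

-228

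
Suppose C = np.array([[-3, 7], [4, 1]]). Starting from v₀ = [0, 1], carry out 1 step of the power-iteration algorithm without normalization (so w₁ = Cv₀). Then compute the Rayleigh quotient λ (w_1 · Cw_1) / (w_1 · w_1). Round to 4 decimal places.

-1.3800

w1 = Cv₀ = (7, 1)
Cw1 = (-14, 29)
w1·Cw1 = 7·(-14) + 1·29 = -69; w1·w1 = 7·7 + 1·1 = 50
λ ≈ -69/50 = -1.3800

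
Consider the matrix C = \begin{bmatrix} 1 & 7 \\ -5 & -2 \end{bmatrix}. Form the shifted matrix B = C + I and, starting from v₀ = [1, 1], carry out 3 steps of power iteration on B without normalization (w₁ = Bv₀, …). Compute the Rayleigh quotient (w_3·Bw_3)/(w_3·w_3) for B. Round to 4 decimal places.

B = C + I has rows (2, 7); (-5, -1)
w1 = Bv₀ = (2·1 + 7·1; (-5)·1 + (-1)·1) = (9, -6)
w2 = Bw1 = (2·9 + 7·(-6); (-5)·9 + (-1)·(-6)) = (-24, -39)
w3 = Bw2 = (-321, 159)
Bw3 = (471, 1446)
w3·Bw3 = 78723; w3·w3 = 128322; μ ≈ 78723/128322 = 0.6135

0.6135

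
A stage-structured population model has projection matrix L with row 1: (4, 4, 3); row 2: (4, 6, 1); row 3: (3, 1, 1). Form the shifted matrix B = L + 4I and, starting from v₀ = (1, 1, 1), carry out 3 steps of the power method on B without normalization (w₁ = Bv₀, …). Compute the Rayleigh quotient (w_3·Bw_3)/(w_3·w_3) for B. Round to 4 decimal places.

13.9269

B = L + 4I has rows (8, 4, 3); (4, 10, 1); (3, 1, 5)
w1 = Bv₀ = (8·1 + 4·1 + 3·1; 4·1 + 10·1 + 1·1; 3·1 + 1·1 + 5·1) = (15, 15, 9)
w2 = Bw1 = (8·15 + 4·15 + 3·9; 4·15 + 10·15 + 1·9; 3·15 + 1·15 + 5·9) = (207, 219, 105)
w3 = Bw2 = (2847, 3123, 1365)
Bw3 = (39363, 43983, 18489)
w3·Bw3 = 274662855; w3·w3 = 19721763; μ ≈ 274662855/19721763 = 13.9269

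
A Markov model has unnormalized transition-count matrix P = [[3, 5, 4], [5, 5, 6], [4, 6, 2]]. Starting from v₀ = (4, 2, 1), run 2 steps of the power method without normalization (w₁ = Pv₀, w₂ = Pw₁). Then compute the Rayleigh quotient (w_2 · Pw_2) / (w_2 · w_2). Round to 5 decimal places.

13.56445

w1 = Pv₀ = (3·4 + 5·2 + 4·1; 5·4 + 5·2 + 6·1; 4·4 + 6·2 + 2·1) = (26, 36, 30)
w2 = Pw1 = (3·26 + 5·36 + 4·30; 5·26 + 5·36 + 6·30; 4·26 + 6·36 + 2·30) = (378, 490, 380)
Pw2 = (5104, 6620, 5212)
w2·Pw2 = 378·5104 + 490·6620 + 380·5212 = 7153672; w2·w2 = 378·378 + 490·490 + 380·380 = 527384
λ ≈ 7153672/527384 = 13.56445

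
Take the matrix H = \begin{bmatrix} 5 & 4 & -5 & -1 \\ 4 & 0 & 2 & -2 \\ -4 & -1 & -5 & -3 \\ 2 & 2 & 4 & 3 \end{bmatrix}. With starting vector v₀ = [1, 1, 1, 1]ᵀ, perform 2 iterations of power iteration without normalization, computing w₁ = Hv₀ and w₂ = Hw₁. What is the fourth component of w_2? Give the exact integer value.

w1 = Hv₀ = (5·1 + 4·1 + (-5)·1 + (-1)·1; 4·1 + 0·1 + 2·1 + (-2)·1; (-4)·1 + (-1)·1 + (-5)·1 + (-3)·1; 2·1 + 2·1 + 4·1 + 3·1) = (3, 4, -13, 11)
w2 = Hw1 = (5·3 + 4·4 + (-5)·(-13) + (-1)·11; 4·3 + 0·4 + 2·(-13) + (-2)·11; (-4)·3 + (-1)·4 + (-5)·(-13) + (-3)·11; 2·3 + 2·4 + 4·(-13) + 3·11) = (85, -36, 16, -5)
The requested component of w2 is -5.

-5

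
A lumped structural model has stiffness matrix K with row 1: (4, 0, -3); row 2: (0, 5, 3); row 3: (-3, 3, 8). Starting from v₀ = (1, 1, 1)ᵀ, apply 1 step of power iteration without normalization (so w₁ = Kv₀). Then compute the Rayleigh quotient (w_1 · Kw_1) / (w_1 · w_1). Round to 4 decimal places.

λ ≈ 9.0853

w1 = Kv₀ = (4·1 + 0·1 + (-3)·1; 0·1 + 5·1 + 3·1; (-3)·1 + 3·1 + 8·1) = (1, 8, 8)
Kw1 = (-20, 64, 85)
w1·Kw1 = 1·(-20) + 8·64 + 8·85 = 1172; w1·w1 = 1·1 + 8·8 + 8·8 = 129
λ ≈ 1172/129 = 9.0853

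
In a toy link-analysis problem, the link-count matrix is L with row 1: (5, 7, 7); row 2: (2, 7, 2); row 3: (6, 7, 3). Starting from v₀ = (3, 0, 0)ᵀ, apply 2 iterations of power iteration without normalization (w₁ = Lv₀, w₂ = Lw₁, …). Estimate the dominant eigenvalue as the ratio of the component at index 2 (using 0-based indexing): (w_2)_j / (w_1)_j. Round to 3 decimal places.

w1 = Lv₀ = (5·3 + 7·0 + 7·0; 2·3 + 7·0 + 2·0; 6·3 + 7·0 + 3·0) = (15, 6, 18)
w2 = Lw1 = (5·15 + 7·6 + 7·18; 2·15 + 7·6 + 2·18; 6·15 + 7·6 + 3·18) = (243, 108, 186)
Ratio at component: 186 / 18 = 10.333

λ ≈ 10.333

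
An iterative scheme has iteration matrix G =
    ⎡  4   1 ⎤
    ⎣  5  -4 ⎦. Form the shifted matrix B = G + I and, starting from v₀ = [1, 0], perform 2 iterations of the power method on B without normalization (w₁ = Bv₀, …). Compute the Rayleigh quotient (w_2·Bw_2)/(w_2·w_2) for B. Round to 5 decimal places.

B = G + I has rows (5, 1); (5, -3)
w1 = Bv₀ = (5·1 + 1·0; 5·1 + (-3)·0) = (5, 5)
w2 = Bw1 = (5·5 + 1·5; 5·5 + (-3)·5) = (30, 10)
Bw2 = (160, 120)
w2·Bw2 = 6000; w2·w2 = 1000; μ ≈ 6000/1000 = 6.00000

6.00000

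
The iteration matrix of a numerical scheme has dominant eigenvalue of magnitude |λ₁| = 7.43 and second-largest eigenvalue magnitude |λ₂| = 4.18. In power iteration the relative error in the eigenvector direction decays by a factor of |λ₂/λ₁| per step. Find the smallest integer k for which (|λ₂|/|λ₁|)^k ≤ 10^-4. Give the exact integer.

|λ₂/λ₁| = 4.18/7.43 = 0.56258
Need k ≥ ln(10^-4) / ln(0.56258) = -9.2103 / -0.5752 ≈ 16.012
Smallest integer k satisfying the bound: 17

17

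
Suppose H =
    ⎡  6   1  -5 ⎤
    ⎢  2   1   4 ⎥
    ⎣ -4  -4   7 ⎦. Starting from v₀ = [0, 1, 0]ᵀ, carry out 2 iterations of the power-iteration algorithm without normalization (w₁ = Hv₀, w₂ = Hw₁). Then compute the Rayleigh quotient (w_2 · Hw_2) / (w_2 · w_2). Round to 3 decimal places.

9.713

w1 = Hv₀ = (1, 1, -4)
w2 = Hw1 = (27, -13, -36)
Hw2 = (329, -103, -308)
w2·Hw2 = 27·329 + (-13)·(-103) + (-36)·(-308) = 21310; w2·w2 = 27·27 + (-13)·(-13) + (-36)·(-36) = 2194
λ ≈ 21310/2194 = 9.713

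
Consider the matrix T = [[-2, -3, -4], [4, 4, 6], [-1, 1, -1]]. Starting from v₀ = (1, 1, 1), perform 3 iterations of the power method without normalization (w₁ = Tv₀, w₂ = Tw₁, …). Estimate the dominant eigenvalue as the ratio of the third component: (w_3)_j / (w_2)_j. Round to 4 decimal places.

w1 = Tv₀ = (-9, 14, -1)
w2 = Tw1 = (-20, 14, 24)
w3 = Tw2 = (-98, 120, 10)
Ratio at component: 10 / 24 = 0.4167

0.4167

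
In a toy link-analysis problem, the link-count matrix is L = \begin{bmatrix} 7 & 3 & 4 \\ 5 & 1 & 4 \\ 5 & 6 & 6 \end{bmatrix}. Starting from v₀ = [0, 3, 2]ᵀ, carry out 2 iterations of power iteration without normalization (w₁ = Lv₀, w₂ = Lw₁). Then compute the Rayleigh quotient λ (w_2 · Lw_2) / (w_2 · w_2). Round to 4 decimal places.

w1 = Lv₀ = (7·0 + 3·3 + 4·2; 5·0 + 1·3 + 4·2; 5·0 + 6·3 + 6·2) = (17, 11, 30)
w2 = Lw1 = (7·17 + 3·11 + 4·30; 5·17 + 1·11 + 4·30; 5·17 + 6·11 + 6·30) = (272, 216, 331)
Lw2 = (3876, 2900, 4642)
w2·Lw2 = 272·3876 + 216·2900 + 331·4642 = 3217174; w2·w2 = 272·272 + 216·216 + 331·331 = 230201
λ ≈ 3217174/230201 = 13.9755

λ ≈ 13.9755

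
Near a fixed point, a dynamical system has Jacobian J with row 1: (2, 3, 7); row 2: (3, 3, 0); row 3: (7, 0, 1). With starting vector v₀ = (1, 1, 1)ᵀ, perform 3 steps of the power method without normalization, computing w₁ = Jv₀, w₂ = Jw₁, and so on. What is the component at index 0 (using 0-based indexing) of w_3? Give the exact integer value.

1002

w1 = Jv₀ = (12, 6, 8)
w2 = Jw1 = (98, 54, 92)
w3 = Jw2 = (1002, 456, 778)
The requested component of w3 is 1002.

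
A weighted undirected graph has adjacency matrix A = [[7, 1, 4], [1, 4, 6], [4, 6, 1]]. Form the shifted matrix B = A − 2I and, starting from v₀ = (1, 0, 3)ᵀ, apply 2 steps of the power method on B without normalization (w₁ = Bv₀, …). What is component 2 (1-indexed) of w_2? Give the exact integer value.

B = A − 2I has rows (5, 1, 4); (1, 2, 6); (4, 6, -1)
w1 = Bv₀ = (5·1 + 1·0 + 4·3; 1·1 + 2·0 + 6·3; 4·1 + 6·0 + (-1)·3) = (17, 19, 1)
w2 = Bw1 = (5·17 + 1·19 + 4·1; 1·17 + 2·19 + 6·1; 4·17 + 6·19 + (-1)·1) = (108, 61, 181)
Requested component of w2: 61

61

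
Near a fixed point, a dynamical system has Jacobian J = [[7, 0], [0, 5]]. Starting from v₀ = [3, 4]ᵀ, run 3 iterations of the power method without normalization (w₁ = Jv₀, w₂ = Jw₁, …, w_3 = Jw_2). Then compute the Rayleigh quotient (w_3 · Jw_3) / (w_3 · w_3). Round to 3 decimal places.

w1 = Jv₀ = (7·3 + 0·4; 0·3 + 5·4) = (21, 20)
w2 = Jw1 = (7·21 + 0·20; 0·21 + 5·20) = (147, 100)
w3 = Jw2 = (1029, 500)
Jw3 = (7203, 2500)
w3·Jw3 = 1029·7203 + 500·2500 = 8661887; w3·w3 = 1029·1029 + 500·500 = 1308841
λ ≈ 8661887/1308841 = 6.618

λ ≈ 6.618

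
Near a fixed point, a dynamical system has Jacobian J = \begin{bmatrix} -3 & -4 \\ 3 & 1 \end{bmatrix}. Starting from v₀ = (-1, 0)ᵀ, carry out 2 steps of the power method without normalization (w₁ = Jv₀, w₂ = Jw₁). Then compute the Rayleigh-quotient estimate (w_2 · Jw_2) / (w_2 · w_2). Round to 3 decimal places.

w1 = Jv₀ = (3, -3)
w2 = Jw1 = (3, 6)
Jw2 = (-33, 15)
w2·Jw2 = 3·(-33) + 6·15 = -9; w2·w2 = 3·3 + 6·6 = 45
λ ≈ -9/45 = -0.200

-0.200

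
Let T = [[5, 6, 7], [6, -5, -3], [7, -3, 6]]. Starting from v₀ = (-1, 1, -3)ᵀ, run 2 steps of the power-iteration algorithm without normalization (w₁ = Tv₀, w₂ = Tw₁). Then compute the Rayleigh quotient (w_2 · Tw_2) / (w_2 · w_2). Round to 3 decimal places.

w1 = Tv₀ = (-20, -2, -28)
w2 = Tw1 = (-308, -26, -302)
Tw2 = (-3810, -812, -3890)
w2·Tw2 = (-308)·(-3810) + (-26)·(-812) + (-302)·(-3890) = 2369372; w2·w2 = (-308)·(-308) + (-26)·(-26) + (-302)·(-302) = 186744
λ ≈ 2369372/186744 = 12.688

12.688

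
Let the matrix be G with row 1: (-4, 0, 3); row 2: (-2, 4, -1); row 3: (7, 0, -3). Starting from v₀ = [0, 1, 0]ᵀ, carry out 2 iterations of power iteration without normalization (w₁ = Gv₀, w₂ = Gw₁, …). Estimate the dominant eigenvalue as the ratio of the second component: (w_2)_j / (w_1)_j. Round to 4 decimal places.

w1 = Gv₀ = ((-4)·0 + 0·1 + 3·0; (-2)·0 + 4·1 + (-1)·0; 7·0 + 0·1 + (-3)·0) = (0, 4, 0)
w2 = Gw1 = ((-4)·0 + 0·4 + 3·0; (-2)·0 + 4·4 + (-1)·0; 7·0 + 0·4 + (-3)·0) = (0, 16, 0)
Ratio at component: 16 / 4 = 4.0000

4.0000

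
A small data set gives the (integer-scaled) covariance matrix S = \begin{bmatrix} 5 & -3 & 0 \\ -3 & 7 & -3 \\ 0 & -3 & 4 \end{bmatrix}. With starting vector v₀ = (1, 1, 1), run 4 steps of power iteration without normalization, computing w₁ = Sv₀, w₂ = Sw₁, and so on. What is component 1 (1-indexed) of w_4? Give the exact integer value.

w1 = Sv₀ = (5·1 + (-3)·1 + 0·1; (-3)·1 + 7·1 + (-3)·1; 0·1 + (-3)·1 + 4·1) = (2, 1, 1)
w2 = Sw1 = (5·2 + (-3)·1 + 0·1; (-3)·2 + 7·1 + (-3)·1; 0·2 + (-3)·1 + 4·1) = (7, -2, 1)
w3 = Sw2 = (41, -38, 10)
w4 = Sw3 = (319, -419, 154)
The requested component of w4 is 319.

319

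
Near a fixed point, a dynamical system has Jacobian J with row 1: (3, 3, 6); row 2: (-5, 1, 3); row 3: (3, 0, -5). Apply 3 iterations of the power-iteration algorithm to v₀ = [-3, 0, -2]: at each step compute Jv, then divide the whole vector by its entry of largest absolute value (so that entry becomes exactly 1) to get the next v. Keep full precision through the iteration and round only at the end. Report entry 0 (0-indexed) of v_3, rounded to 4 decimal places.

-0.5880

Jv0 = (-21.00000, 9.00000, 1.00000); divide by -21.00000 → v1 = (1.00000, -0.42857, -0.04762)
Jv1 = (1.42857, -5.57143, 3.23810); divide by -5.57143 → v2 = (-0.25641, 1.00000, -0.58120)
Jv2 = (-1.25641, 0.53846, 2.13675); divide by 2.13675 → v3 = (-0.58800, 0.25200, 1.00000)
Requested entry of v3: -147/250 = -0.5880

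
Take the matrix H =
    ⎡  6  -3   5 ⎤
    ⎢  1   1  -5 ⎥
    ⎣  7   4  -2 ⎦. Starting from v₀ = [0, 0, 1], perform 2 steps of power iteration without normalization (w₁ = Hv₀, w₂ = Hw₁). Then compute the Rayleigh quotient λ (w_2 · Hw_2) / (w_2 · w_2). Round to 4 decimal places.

w1 = Hv₀ = (5, -5, -2)
w2 = Hw1 = (35, 10, 19)
Hw2 = (275, -50, 247)
w2·Hw2 = 35·275 + 10·(-50) + 19·247 = 13818; w2·w2 = 35·35 + 10·10 + 19·19 = 1686
λ ≈ 13818/1686 = 8.1957

8.1957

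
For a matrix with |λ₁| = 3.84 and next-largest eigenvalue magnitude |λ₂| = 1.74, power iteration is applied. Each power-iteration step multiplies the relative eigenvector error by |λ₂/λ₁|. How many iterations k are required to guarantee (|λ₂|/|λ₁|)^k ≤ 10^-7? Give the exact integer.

|λ₂/λ₁| = 1.74/3.84 = 0.45313
Need k ≥ ln(10^-7) / ln(0.45313) = -16.1181 / -0.7916 ≈ 20.362
Smallest integer k satisfying the bound: 21

21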